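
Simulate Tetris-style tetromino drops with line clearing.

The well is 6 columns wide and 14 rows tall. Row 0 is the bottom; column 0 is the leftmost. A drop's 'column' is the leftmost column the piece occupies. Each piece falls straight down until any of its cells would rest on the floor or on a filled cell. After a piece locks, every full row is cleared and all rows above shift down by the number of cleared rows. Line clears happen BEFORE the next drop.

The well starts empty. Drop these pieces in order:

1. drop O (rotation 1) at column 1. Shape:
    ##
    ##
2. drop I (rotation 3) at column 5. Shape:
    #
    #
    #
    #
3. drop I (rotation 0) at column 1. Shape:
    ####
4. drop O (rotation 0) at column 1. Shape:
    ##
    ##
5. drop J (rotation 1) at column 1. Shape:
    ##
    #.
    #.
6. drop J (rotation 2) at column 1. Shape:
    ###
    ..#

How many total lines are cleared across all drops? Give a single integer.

Drop 1: O rot1 at col 1 lands with bottom-row=0; cleared 0 line(s) (total 0); column heights now [0 2 2 0 0 0], max=2
Drop 2: I rot3 at col 5 lands with bottom-row=0; cleared 0 line(s) (total 0); column heights now [0 2 2 0 0 4], max=4
Drop 3: I rot0 at col 1 lands with bottom-row=2; cleared 0 line(s) (total 0); column heights now [0 3 3 3 3 4], max=4
Drop 4: O rot0 at col 1 lands with bottom-row=3; cleared 0 line(s) (total 0); column heights now [0 5 5 3 3 4], max=5
Drop 5: J rot1 at col 1 lands with bottom-row=5; cleared 0 line(s) (total 0); column heights now [0 8 8 3 3 4], max=8
Drop 6: J rot2 at col 1 lands with bottom-row=7; cleared 0 line(s) (total 0); column heights now [0 9 9 9 3 4], max=9

Answer: 0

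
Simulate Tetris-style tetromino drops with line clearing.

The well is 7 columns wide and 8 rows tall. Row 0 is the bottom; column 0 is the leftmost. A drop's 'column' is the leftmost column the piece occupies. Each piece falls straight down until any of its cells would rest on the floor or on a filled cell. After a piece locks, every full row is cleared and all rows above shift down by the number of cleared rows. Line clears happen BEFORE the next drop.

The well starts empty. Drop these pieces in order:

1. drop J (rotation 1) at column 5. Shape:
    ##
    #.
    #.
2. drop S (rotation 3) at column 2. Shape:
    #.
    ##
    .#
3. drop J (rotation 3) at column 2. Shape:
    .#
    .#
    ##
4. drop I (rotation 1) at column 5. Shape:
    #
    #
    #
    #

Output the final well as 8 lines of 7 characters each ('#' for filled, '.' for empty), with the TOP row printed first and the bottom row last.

Answer: .......
.....#.
...#.#.
...#.#.
..##.#.
..#..##
..##.#.
...#.#.

Derivation:
Drop 1: J rot1 at col 5 lands with bottom-row=0; cleared 0 line(s) (total 0); column heights now [0 0 0 0 0 3 3], max=3
Drop 2: S rot3 at col 2 lands with bottom-row=0; cleared 0 line(s) (total 0); column heights now [0 0 3 2 0 3 3], max=3
Drop 3: J rot3 at col 2 lands with bottom-row=3; cleared 0 line(s) (total 0); column heights now [0 0 4 6 0 3 3], max=6
Drop 4: I rot1 at col 5 lands with bottom-row=3; cleared 0 line(s) (total 0); column heights now [0 0 4 6 0 7 3], max=7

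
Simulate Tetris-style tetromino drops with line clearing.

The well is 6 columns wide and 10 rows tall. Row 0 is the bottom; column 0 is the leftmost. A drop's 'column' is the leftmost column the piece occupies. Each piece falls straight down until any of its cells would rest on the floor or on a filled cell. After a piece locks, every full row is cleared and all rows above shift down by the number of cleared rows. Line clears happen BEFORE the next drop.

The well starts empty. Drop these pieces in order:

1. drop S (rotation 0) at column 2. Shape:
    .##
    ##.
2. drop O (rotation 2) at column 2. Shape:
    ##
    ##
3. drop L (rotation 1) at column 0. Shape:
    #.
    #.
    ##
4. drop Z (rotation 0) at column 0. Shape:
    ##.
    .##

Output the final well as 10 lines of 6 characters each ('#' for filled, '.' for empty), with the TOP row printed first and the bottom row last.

Drop 1: S rot0 at col 2 lands with bottom-row=0; cleared 0 line(s) (total 0); column heights now [0 0 1 2 2 0], max=2
Drop 2: O rot2 at col 2 lands with bottom-row=2; cleared 0 line(s) (total 0); column heights now [0 0 4 4 2 0], max=4
Drop 3: L rot1 at col 0 lands with bottom-row=0; cleared 0 line(s) (total 0); column heights now [3 1 4 4 2 0], max=4
Drop 4: Z rot0 at col 0 lands with bottom-row=4; cleared 0 line(s) (total 0); column heights now [6 6 5 4 2 0], max=6

Answer: ......
......
......
......
##....
.##...
..##..
#.##..
#..##.
####..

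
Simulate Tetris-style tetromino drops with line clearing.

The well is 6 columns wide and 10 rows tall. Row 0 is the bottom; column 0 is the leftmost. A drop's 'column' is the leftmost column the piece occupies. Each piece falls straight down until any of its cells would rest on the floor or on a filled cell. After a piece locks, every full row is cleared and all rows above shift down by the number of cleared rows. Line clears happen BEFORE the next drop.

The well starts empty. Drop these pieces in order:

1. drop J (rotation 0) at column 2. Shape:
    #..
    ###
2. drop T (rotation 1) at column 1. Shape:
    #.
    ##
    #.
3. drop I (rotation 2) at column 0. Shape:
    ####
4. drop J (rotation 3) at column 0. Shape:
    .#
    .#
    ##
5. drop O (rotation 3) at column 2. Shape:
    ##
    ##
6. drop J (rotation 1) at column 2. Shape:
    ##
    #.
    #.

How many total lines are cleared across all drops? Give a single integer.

Drop 1: J rot0 at col 2 lands with bottom-row=0; cleared 0 line(s) (total 0); column heights now [0 0 2 1 1 0], max=2
Drop 2: T rot1 at col 1 lands with bottom-row=1; cleared 0 line(s) (total 0); column heights now [0 4 3 1 1 0], max=4
Drop 3: I rot2 at col 0 lands with bottom-row=4; cleared 0 line(s) (total 0); column heights now [5 5 5 5 1 0], max=5
Drop 4: J rot3 at col 0 lands with bottom-row=5; cleared 0 line(s) (total 0); column heights now [6 8 5 5 1 0], max=8
Drop 5: O rot3 at col 2 lands with bottom-row=5; cleared 0 line(s) (total 0); column heights now [6 8 7 7 1 0], max=8
Drop 6: J rot1 at col 2 lands with bottom-row=7; cleared 0 line(s) (total 0); column heights now [6 8 10 10 1 0], max=10

Answer: 0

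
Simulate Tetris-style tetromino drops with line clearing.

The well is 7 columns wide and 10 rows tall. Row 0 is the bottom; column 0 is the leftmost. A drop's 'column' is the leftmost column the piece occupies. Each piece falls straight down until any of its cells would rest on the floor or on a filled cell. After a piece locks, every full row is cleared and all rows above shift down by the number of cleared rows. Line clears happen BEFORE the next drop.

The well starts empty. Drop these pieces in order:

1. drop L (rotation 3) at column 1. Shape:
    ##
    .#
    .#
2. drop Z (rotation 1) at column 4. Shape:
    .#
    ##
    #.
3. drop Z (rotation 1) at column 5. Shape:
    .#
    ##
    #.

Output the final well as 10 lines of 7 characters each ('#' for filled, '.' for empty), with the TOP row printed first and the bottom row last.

Drop 1: L rot3 at col 1 lands with bottom-row=0; cleared 0 line(s) (total 0); column heights now [0 3 3 0 0 0 0], max=3
Drop 2: Z rot1 at col 4 lands with bottom-row=0; cleared 0 line(s) (total 0); column heights now [0 3 3 0 2 3 0], max=3
Drop 3: Z rot1 at col 5 lands with bottom-row=3; cleared 0 line(s) (total 0); column heights now [0 3 3 0 2 5 6], max=6

Answer: .......
.......
.......
.......
......#
.....##
.....#.
.##..#.
..#.##.
..#.#..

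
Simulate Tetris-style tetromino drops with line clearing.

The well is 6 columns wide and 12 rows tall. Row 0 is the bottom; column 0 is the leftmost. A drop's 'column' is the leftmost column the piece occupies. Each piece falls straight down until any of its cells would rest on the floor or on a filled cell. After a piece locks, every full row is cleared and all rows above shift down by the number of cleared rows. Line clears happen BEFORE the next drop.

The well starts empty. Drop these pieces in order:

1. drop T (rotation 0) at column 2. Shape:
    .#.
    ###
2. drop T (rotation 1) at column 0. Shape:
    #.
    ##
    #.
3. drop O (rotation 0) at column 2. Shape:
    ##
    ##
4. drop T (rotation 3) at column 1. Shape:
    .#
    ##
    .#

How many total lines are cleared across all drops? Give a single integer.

Answer: 0

Derivation:
Drop 1: T rot0 at col 2 lands with bottom-row=0; cleared 0 line(s) (total 0); column heights now [0 0 1 2 1 0], max=2
Drop 2: T rot1 at col 0 lands with bottom-row=0; cleared 0 line(s) (total 0); column heights now [3 2 1 2 1 0], max=3
Drop 3: O rot0 at col 2 lands with bottom-row=2; cleared 0 line(s) (total 0); column heights now [3 2 4 4 1 0], max=4
Drop 4: T rot3 at col 1 lands with bottom-row=4; cleared 0 line(s) (total 0); column heights now [3 6 7 4 1 0], max=7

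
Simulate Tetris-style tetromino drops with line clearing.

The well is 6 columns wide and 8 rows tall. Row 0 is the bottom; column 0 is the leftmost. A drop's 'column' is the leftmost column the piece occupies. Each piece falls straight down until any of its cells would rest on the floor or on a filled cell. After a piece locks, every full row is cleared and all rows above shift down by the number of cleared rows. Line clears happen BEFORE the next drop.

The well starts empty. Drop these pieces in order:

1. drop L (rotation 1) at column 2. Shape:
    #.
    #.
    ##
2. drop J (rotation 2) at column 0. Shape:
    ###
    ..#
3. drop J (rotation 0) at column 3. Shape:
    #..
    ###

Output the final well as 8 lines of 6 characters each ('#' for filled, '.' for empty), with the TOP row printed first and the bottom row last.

Drop 1: L rot1 at col 2 lands with bottom-row=0; cleared 0 line(s) (total 0); column heights now [0 0 3 1 0 0], max=3
Drop 2: J rot2 at col 0 lands with bottom-row=3; cleared 0 line(s) (total 0); column heights now [5 5 5 1 0 0], max=5
Drop 3: J rot0 at col 3 lands with bottom-row=1; cleared 0 line(s) (total 0); column heights now [5 5 5 3 2 2], max=5

Answer: ......
......
......
###...
..#...
..##..
..####
..##..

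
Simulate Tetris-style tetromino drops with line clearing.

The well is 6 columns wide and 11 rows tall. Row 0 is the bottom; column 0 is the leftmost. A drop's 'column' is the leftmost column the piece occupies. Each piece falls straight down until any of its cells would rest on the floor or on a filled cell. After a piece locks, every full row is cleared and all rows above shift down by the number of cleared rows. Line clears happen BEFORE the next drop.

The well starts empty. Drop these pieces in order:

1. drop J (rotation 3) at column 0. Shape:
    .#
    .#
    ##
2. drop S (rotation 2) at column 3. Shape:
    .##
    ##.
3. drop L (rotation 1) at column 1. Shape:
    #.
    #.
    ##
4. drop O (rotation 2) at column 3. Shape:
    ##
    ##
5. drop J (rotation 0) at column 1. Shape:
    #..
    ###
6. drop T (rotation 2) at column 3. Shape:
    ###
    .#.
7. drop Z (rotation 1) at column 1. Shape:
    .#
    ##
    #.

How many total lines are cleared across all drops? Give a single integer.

Drop 1: J rot3 at col 0 lands with bottom-row=0; cleared 0 line(s) (total 0); column heights now [1 3 0 0 0 0], max=3
Drop 2: S rot2 at col 3 lands with bottom-row=0; cleared 0 line(s) (total 0); column heights now [1 3 0 1 2 2], max=3
Drop 3: L rot1 at col 1 lands with bottom-row=3; cleared 0 line(s) (total 0); column heights now [1 6 4 1 2 2], max=6
Drop 4: O rot2 at col 3 lands with bottom-row=2; cleared 0 line(s) (total 0); column heights now [1 6 4 4 4 2], max=6
Drop 5: J rot0 at col 1 lands with bottom-row=6; cleared 0 line(s) (total 0); column heights now [1 8 7 7 4 2], max=8
Drop 6: T rot2 at col 3 lands with bottom-row=6; cleared 0 line(s) (total 0); column heights now [1 8 7 8 8 8], max=8
Drop 7: Z rot1 at col 1 lands with bottom-row=8; cleared 0 line(s) (total 0); column heights now [1 10 11 8 8 8], max=11

Answer: 0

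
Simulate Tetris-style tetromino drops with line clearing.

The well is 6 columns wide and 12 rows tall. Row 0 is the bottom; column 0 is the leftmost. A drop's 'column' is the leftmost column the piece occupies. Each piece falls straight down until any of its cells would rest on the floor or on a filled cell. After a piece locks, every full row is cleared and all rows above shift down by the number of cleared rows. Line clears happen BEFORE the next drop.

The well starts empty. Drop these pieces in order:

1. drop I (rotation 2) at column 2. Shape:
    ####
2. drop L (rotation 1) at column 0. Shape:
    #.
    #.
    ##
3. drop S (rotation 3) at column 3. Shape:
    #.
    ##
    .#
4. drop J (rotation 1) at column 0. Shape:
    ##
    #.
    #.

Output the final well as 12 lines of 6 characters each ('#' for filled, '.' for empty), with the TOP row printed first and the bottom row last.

Answer: ......
......
......
......
......
......
......
##....
#.....
#..#..
#..##.
#...#.

Derivation:
Drop 1: I rot2 at col 2 lands with bottom-row=0; cleared 0 line(s) (total 0); column heights now [0 0 1 1 1 1], max=1
Drop 2: L rot1 at col 0 lands with bottom-row=0; cleared 1 line(s) (total 1); column heights now [2 0 0 0 0 0], max=2
Drop 3: S rot3 at col 3 lands with bottom-row=0; cleared 0 line(s) (total 1); column heights now [2 0 0 3 2 0], max=3
Drop 4: J rot1 at col 0 lands with bottom-row=2; cleared 0 line(s) (total 1); column heights now [5 5 0 3 2 0], max=5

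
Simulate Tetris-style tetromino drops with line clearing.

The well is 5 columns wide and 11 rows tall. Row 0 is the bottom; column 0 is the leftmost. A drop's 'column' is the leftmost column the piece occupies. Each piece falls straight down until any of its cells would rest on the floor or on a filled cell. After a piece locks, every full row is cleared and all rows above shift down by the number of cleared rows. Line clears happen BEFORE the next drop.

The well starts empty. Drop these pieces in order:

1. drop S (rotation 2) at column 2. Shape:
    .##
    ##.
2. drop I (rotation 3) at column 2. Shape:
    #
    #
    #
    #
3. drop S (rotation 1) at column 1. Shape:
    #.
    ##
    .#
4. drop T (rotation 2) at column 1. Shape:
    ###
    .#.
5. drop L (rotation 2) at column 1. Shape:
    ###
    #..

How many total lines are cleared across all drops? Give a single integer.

Answer: 0

Derivation:
Drop 1: S rot2 at col 2 lands with bottom-row=0; cleared 0 line(s) (total 0); column heights now [0 0 1 2 2], max=2
Drop 2: I rot3 at col 2 lands with bottom-row=1; cleared 0 line(s) (total 0); column heights now [0 0 5 2 2], max=5
Drop 3: S rot1 at col 1 lands with bottom-row=5; cleared 0 line(s) (total 0); column heights now [0 8 7 2 2], max=8
Drop 4: T rot2 at col 1 lands with bottom-row=7; cleared 0 line(s) (total 0); column heights now [0 9 9 9 2], max=9
Drop 5: L rot2 at col 1 lands with bottom-row=9; cleared 0 line(s) (total 0); column heights now [0 11 11 11 2], max=11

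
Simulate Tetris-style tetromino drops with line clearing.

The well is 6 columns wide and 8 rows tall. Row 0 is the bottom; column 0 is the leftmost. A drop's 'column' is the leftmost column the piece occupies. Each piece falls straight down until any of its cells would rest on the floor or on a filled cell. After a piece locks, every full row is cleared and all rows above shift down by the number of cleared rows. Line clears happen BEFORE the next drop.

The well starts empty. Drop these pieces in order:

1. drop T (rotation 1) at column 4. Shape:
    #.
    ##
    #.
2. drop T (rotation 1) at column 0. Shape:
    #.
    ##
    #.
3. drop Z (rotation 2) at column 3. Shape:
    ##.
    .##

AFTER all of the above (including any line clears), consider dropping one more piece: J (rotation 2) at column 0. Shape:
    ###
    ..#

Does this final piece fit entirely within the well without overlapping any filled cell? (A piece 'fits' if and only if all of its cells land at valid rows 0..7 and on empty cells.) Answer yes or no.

Drop 1: T rot1 at col 4 lands with bottom-row=0; cleared 0 line(s) (total 0); column heights now [0 0 0 0 3 2], max=3
Drop 2: T rot1 at col 0 lands with bottom-row=0; cleared 0 line(s) (total 0); column heights now [3 2 0 0 3 2], max=3
Drop 3: Z rot2 at col 3 lands with bottom-row=3; cleared 0 line(s) (total 0); column heights now [3 2 0 5 5 4], max=5
Test piece J rot2 at col 0 (width 3): heights before test = [3 2 0 5 5 4]; fits = True

Answer: yes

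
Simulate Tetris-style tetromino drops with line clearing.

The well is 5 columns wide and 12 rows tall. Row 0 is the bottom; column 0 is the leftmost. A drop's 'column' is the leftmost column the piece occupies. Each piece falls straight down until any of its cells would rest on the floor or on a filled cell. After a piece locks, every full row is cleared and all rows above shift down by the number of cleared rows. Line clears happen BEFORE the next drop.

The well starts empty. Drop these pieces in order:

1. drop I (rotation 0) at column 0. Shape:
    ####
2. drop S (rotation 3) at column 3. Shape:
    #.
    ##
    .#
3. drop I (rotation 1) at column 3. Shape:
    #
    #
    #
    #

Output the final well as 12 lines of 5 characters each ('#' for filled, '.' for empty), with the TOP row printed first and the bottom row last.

Drop 1: I rot0 at col 0 lands with bottom-row=0; cleared 0 line(s) (total 0); column heights now [1 1 1 1 0], max=1
Drop 2: S rot3 at col 3 lands with bottom-row=0; cleared 1 line(s) (total 1); column heights now [0 0 0 2 1], max=2
Drop 3: I rot1 at col 3 lands with bottom-row=2; cleared 0 line(s) (total 1); column heights now [0 0 0 6 1], max=6

Answer: .....
.....
.....
.....
.....
.....
...#.
...#.
...#.
...#.
...#.
...##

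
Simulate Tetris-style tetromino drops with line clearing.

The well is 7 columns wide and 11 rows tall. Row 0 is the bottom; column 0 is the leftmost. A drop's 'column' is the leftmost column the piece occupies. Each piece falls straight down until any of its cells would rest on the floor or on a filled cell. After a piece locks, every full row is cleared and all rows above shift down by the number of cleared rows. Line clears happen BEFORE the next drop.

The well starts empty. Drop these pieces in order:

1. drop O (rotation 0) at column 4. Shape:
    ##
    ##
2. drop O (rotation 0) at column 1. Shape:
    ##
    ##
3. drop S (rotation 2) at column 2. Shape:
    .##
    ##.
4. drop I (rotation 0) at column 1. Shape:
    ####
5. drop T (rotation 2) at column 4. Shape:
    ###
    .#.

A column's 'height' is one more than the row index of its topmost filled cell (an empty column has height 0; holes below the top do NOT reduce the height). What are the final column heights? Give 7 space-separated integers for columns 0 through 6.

Answer: 0 5 5 5 6 6 6

Derivation:
Drop 1: O rot0 at col 4 lands with bottom-row=0; cleared 0 line(s) (total 0); column heights now [0 0 0 0 2 2 0], max=2
Drop 2: O rot0 at col 1 lands with bottom-row=0; cleared 0 line(s) (total 0); column heights now [0 2 2 0 2 2 0], max=2
Drop 3: S rot2 at col 2 lands with bottom-row=2; cleared 0 line(s) (total 0); column heights now [0 2 3 4 4 2 0], max=4
Drop 4: I rot0 at col 1 lands with bottom-row=4; cleared 0 line(s) (total 0); column heights now [0 5 5 5 5 2 0], max=5
Drop 5: T rot2 at col 4 lands with bottom-row=4; cleared 0 line(s) (total 0); column heights now [0 5 5 5 6 6 6], max=6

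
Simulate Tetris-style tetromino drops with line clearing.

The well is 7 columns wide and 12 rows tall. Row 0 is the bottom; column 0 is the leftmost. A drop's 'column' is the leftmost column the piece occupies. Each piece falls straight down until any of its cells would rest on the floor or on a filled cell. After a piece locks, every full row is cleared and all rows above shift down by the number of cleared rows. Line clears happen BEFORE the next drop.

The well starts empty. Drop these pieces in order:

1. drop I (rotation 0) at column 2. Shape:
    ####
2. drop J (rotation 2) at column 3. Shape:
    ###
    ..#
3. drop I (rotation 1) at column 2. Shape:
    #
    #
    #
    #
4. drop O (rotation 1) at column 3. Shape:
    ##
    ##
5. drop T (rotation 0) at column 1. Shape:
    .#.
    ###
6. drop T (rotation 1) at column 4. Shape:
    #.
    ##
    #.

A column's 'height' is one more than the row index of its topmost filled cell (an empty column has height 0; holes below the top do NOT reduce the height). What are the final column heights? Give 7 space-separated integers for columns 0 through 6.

Answer: 0 6 7 6 8 7 0

Derivation:
Drop 1: I rot0 at col 2 lands with bottom-row=0; cleared 0 line(s) (total 0); column heights now [0 0 1 1 1 1 0], max=1
Drop 2: J rot2 at col 3 lands with bottom-row=1; cleared 0 line(s) (total 0); column heights now [0 0 1 3 3 3 0], max=3
Drop 3: I rot1 at col 2 lands with bottom-row=1; cleared 0 line(s) (total 0); column heights now [0 0 5 3 3 3 0], max=5
Drop 4: O rot1 at col 3 lands with bottom-row=3; cleared 0 line(s) (total 0); column heights now [0 0 5 5 5 3 0], max=5
Drop 5: T rot0 at col 1 lands with bottom-row=5; cleared 0 line(s) (total 0); column heights now [0 6 7 6 5 3 0], max=7
Drop 6: T rot1 at col 4 lands with bottom-row=5; cleared 0 line(s) (total 0); column heights now [0 6 7 6 8 7 0], max=8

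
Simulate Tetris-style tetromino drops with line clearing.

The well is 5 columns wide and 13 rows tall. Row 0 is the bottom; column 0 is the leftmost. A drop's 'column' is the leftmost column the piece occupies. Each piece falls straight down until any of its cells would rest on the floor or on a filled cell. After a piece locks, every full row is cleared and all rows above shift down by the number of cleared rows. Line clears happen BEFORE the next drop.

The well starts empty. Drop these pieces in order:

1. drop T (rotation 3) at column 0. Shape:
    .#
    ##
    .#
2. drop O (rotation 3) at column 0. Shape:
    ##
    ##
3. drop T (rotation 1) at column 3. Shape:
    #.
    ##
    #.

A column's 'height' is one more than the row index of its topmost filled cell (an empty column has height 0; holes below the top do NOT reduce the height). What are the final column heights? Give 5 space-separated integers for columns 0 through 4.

Answer: 5 5 0 3 2

Derivation:
Drop 1: T rot3 at col 0 lands with bottom-row=0; cleared 0 line(s) (total 0); column heights now [2 3 0 0 0], max=3
Drop 2: O rot3 at col 0 lands with bottom-row=3; cleared 0 line(s) (total 0); column heights now [5 5 0 0 0], max=5
Drop 3: T rot1 at col 3 lands with bottom-row=0; cleared 0 line(s) (total 0); column heights now [5 5 0 3 2], max=5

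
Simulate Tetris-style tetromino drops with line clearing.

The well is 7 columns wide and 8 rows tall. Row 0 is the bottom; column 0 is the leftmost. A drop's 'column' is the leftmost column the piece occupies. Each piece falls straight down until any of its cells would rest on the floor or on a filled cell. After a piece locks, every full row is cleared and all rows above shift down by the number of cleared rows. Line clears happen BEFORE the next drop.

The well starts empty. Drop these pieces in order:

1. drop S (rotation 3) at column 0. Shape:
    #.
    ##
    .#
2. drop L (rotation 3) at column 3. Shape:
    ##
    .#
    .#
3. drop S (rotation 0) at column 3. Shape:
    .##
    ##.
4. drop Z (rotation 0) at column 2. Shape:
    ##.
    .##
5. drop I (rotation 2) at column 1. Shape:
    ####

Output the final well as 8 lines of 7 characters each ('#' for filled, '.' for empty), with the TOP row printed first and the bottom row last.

Answer: .####..
..##...
...##..
....##.
...##..
#..##..
##..#..
.#..#..

Derivation:
Drop 1: S rot3 at col 0 lands with bottom-row=0; cleared 0 line(s) (total 0); column heights now [3 2 0 0 0 0 0], max=3
Drop 2: L rot3 at col 3 lands with bottom-row=0; cleared 0 line(s) (total 0); column heights now [3 2 0 3 3 0 0], max=3
Drop 3: S rot0 at col 3 lands with bottom-row=3; cleared 0 line(s) (total 0); column heights now [3 2 0 4 5 5 0], max=5
Drop 4: Z rot0 at col 2 lands with bottom-row=5; cleared 0 line(s) (total 0); column heights now [3 2 7 7 6 5 0], max=7
Drop 5: I rot2 at col 1 lands with bottom-row=7; cleared 0 line(s) (total 0); column heights now [3 8 8 8 8 5 0], max=8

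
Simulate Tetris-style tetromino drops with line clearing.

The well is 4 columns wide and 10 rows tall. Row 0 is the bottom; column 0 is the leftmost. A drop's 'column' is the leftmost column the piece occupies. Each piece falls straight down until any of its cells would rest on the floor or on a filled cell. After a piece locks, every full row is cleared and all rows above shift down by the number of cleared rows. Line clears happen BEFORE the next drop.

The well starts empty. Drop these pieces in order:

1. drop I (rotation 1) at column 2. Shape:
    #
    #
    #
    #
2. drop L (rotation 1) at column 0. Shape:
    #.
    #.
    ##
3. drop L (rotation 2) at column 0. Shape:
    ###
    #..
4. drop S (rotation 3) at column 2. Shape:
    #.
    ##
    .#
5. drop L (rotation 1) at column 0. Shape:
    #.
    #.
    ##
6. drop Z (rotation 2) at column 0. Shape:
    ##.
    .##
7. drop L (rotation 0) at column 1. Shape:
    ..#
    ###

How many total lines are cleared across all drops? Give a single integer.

Answer: 2

Derivation:
Drop 1: I rot1 at col 2 lands with bottom-row=0; cleared 0 line(s) (total 0); column heights now [0 0 4 0], max=4
Drop 2: L rot1 at col 0 lands with bottom-row=0; cleared 0 line(s) (total 0); column heights now [3 1 4 0], max=4
Drop 3: L rot2 at col 0 lands with bottom-row=3; cleared 0 line(s) (total 0); column heights now [5 5 5 0], max=5
Drop 4: S rot3 at col 2 lands with bottom-row=4; cleared 1 line(s) (total 1); column heights now [4 1 6 5], max=6
Drop 5: L rot1 at col 0 lands with bottom-row=4; cleared 1 line(s) (total 2); column heights now [6 1 5 0], max=6
Drop 6: Z rot2 at col 0 lands with bottom-row=5; cleared 0 line(s) (total 2); column heights now [7 7 6 0], max=7
Drop 7: L rot0 at col 1 lands with bottom-row=7; cleared 0 line(s) (total 2); column heights now [7 8 8 9], max=9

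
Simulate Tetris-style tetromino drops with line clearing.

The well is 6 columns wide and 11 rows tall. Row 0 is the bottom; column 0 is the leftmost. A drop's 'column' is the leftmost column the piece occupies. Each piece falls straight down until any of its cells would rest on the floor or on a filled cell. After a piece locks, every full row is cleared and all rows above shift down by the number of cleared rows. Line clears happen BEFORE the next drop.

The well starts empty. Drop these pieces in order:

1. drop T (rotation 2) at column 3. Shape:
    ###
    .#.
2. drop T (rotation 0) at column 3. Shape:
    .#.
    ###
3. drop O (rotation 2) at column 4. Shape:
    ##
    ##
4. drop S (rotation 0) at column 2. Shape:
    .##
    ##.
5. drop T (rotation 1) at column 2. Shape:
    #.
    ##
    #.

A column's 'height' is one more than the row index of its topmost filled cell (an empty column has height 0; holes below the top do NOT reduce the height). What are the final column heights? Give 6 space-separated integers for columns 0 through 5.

Drop 1: T rot2 at col 3 lands with bottom-row=0; cleared 0 line(s) (total 0); column heights now [0 0 0 2 2 2], max=2
Drop 2: T rot0 at col 3 lands with bottom-row=2; cleared 0 line(s) (total 0); column heights now [0 0 0 3 4 3], max=4
Drop 3: O rot2 at col 4 lands with bottom-row=4; cleared 0 line(s) (total 0); column heights now [0 0 0 3 6 6], max=6
Drop 4: S rot0 at col 2 lands with bottom-row=5; cleared 0 line(s) (total 0); column heights now [0 0 6 7 7 6], max=7
Drop 5: T rot1 at col 2 lands with bottom-row=6; cleared 0 line(s) (total 0); column heights now [0 0 9 8 7 6], max=9

Answer: 0 0 9 8 7 6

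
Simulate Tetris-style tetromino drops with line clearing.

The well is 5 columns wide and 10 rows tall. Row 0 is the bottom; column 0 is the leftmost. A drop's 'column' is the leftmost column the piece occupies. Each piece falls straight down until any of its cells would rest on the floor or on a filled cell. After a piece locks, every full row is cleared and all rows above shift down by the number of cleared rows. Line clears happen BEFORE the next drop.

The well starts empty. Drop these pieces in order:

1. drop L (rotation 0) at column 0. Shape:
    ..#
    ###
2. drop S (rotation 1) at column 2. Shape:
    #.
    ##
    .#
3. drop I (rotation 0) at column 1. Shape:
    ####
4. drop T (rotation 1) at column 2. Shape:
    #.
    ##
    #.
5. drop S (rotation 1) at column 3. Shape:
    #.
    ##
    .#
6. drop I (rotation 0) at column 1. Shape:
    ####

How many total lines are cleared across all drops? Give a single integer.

Answer: 0

Derivation:
Drop 1: L rot0 at col 0 lands with bottom-row=0; cleared 0 line(s) (total 0); column heights now [1 1 2 0 0], max=2
Drop 2: S rot1 at col 2 lands with bottom-row=1; cleared 0 line(s) (total 0); column heights now [1 1 4 3 0], max=4
Drop 3: I rot0 at col 1 lands with bottom-row=4; cleared 0 line(s) (total 0); column heights now [1 5 5 5 5], max=5
Drop 4: T rot1 at col 2 lands with bottom-row=5; cleared 0 line(s) (total 0); column heights now [1 5 8 7 5], max=8
Drop 5: S rot1 at col 3 lands with bottom-row=6; cleared 0 line(s) (total 0); column heights now [1 5 8 9 8], max=9
Drop 6: I rot0 at col 1 lands with bottom-row=9; cleared 0 line(s) (total 0); column heights now [1 10 10 10 10], max=10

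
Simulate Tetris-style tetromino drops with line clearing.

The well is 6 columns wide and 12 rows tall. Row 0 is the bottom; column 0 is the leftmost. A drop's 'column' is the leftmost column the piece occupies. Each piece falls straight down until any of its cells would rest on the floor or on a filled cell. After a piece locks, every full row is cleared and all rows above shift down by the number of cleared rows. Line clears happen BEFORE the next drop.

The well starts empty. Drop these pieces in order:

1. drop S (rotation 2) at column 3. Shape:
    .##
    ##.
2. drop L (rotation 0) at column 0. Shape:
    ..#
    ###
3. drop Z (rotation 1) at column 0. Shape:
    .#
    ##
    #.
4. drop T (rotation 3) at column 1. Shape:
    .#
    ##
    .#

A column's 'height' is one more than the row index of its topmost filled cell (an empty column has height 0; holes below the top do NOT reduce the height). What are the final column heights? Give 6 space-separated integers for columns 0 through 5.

Answer: 3 5 6 1 2 2

Derivation:
Drop 1: S rot2 at col 3 lands with bottom-row=0; cleared 0 line(s) (total 0); column heights now [0 0 0 1 2 2], max=2
Drop 2: L rot0 at col 0 lands with bottom-row=0; cleared 0 line(s) (total 0); column heights now [1 1 2 1 2 2], max=2
Drop 3: Z rot1 at col 0 lands with bottom-row=1; cleared 0 line(s) (total 0); column heights now [3 4 2 1 2 2], max=4
Drop 4: T rot3 at col 1 lands with bottom-row=3; cleared 0 line(s) (total 0); column heights now [3 5 6 1 2 2], max=6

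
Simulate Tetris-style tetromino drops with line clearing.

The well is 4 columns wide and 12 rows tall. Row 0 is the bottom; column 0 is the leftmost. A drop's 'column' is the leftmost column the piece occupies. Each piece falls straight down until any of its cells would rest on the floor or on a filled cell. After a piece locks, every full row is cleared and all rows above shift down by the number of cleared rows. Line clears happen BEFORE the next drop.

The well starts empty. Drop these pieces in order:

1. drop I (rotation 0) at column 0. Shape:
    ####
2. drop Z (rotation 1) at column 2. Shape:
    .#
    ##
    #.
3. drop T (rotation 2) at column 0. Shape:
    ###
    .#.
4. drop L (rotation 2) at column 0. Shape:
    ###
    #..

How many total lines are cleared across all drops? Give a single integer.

Answer: 3

Derivation:
Drop 1: I rot0 at col 0 lands with bottom-row=0; cleared 1 line(s) (total 1); column heights now [0 0 0 0], max=0
Drop 2: Z rot1 at col 2 lands with bottom-row=0; cleared 0 line(s) (total 1); column heights now [0 0 2 3], max=3
Drop 3: T rot2 at col 0 lands with bottom-row=1; cleared 1 line(s) (total 2); column heights now [0 2 2 2], max=2
Drop 4: L rot2 at col 0 lands with bottom-row=1; cleared 1 line(s) (total 3); column heights now [2 2 2 0], max=2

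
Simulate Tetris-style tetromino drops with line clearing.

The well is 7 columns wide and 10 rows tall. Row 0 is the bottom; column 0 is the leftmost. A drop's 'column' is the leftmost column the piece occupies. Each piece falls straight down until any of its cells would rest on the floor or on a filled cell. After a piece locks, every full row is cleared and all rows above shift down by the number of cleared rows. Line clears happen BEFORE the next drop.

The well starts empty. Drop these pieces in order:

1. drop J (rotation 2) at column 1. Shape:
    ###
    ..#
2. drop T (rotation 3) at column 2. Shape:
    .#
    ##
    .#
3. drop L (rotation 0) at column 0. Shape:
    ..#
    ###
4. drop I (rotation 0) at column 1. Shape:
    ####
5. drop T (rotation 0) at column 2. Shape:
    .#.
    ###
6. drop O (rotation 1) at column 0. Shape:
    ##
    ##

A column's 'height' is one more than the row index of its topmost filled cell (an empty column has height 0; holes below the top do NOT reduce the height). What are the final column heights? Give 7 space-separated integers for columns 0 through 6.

Drop 1: J rot2 at col 1 lands with bottom-row=0; cleared 0 line(s) (total 0); column heights now [0 2 2 2 0 0 0], max=2
Drop 2: T rot3 at col 2 lands with bottom-row=2; cleared 0 line(s) (total 0); column heights now [0 2 4 5 0 0 0], max=5
Drop 3: L rot0 at col 0 lands with bottom-row=4; cleared 0 line(s) (total 0); column heights now [5 5 6 5 0 0 0], max=6
Drop 4: I rot0 at col 1 lands with bottom-row=6; cleared 0 line(s) (total 0); column heights now [5 7 7 7 7 0 0], max=7
Drop 5: T rot0 at col 2 lands with bottom-row=7; cleared 0 line(s) (total 0); column heights now [5 7 8 9 8 0 0], max=9
Drop 6: O rot1 at col 0 lands with bottom-row=7; cleared 0 line(s) (total 0); column heights now [9 9 8 9 8 0 0], max=9

Answer: 9 9 8 9 8 0 0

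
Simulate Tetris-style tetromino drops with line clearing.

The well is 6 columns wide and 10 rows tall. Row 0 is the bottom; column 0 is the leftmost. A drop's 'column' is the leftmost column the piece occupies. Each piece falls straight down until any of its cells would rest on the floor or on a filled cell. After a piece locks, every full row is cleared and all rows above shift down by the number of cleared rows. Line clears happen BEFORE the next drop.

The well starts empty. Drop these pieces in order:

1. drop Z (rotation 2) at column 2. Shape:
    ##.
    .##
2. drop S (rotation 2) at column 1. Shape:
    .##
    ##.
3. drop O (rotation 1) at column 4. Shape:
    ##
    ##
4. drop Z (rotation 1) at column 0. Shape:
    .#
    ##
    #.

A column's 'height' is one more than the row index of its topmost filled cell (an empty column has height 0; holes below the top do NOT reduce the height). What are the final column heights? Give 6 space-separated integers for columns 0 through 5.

Drop 1: Z rot2 at col 2 lands with bottom-row=0; cleared 0 line(s) (total 0); column heights now [0 0 2 2 1 0], max=2
Drop 2: S rot2 at col 1 lands with bottom-row=2; cleared 0 line(s) (total 0); column heights now [0 3 4 4 1 0], max=4
Drop 3: O rot1 at col 4 lands with bottom-row=1; cleared 0 line(s) (total 0); column heights now [0 3 4 4 3 3], max=4
Drop 4: Z rot1 at col 0 lands with bottom-row=2; cleared 0 line(s) (total 0); column heights now [4 5 4 4 3 3], max=5

Answer: 4 5 4 4 3 3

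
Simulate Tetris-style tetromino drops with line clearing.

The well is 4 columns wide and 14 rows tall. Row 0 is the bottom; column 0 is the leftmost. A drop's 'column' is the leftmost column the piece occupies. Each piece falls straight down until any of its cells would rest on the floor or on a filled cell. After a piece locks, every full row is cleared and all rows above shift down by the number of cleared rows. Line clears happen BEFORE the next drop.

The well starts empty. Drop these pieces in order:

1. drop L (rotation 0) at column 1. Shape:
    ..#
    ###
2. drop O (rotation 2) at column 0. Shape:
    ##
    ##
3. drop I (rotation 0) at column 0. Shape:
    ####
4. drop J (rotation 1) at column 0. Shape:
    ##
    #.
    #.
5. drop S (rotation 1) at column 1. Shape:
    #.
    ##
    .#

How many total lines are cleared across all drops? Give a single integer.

Drop 1: L rot0 at col 1 lands with bottom-row=0; cleared 0 line(s) (total 0); column heights now [0 1 1 2], max=2
Drop 2: O rot2 at col 0 lands with bottom-row=1; cleared 0 line(s) (total 0); column heights now [3 3 1 2], max=3
Drop 3: I rot0 at col 0 lands with bottom-row=3; cleared 1 line(s) (total 1); column heights now [3 3 1 2], max=3
Drop 4: J rot1 at col 0 lands with bottom-row=3; cleared 0 line(s) (total 1); column heights now [6 6 1 2], max=6
Drop 5: S rot1 at col 1 lands with bottom-row=5; cleared 0 line(s) (total 1); column heights now [6 8 7 2], max=8

Answer: 1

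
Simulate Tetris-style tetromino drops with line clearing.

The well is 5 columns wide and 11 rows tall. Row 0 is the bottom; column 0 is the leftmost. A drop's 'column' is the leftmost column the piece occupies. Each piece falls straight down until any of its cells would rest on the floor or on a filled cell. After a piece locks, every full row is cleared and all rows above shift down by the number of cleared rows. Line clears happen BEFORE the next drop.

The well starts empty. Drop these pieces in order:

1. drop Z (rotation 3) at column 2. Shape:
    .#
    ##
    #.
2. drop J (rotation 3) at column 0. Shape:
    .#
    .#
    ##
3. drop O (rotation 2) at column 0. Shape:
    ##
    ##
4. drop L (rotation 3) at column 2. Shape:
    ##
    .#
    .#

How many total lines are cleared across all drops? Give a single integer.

Drop 1: Z rot3 at col 2 lands with bottom-row=0; cleared 0 line(s) (total 0); column heights now [0 0 2 3 0], max=3
Drop 2: J rot3 at col 0 lands with bottom-row=0; cleared 0 line(s) (total 0); column heights now [1 3 2 3 0], max=3
Drop 3: O rot2 at col 0 lands with bottom-row=3; cleared 0 line(s) (total 0); column heights now [5 5 2 3 0], max=5
Drop 4: L rot3 at col 2 lands with bottom-row=3; cleared 0 line(s) (total 0); column heights now [5 5 6 6 0], max=6

Answer: 0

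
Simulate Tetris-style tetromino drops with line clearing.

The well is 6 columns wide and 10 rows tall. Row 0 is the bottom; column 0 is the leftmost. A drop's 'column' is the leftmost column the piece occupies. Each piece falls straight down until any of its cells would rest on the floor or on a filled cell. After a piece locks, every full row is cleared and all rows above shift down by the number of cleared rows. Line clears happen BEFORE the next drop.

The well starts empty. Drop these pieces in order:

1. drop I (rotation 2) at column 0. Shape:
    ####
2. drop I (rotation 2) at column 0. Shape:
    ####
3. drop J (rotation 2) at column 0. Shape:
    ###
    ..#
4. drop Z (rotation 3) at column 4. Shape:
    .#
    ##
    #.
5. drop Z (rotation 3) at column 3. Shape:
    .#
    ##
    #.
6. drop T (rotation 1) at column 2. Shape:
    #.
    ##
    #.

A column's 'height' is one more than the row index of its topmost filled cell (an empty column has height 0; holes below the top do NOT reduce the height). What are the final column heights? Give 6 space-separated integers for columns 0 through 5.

Drop 1: I rot2 at col 0 lands with bottom-row=0; cleared 0 line(s) (total 0); column heights now [1 1 1 1 0 0], max=1
Drop 2: I rot2 at col 0 lands with bottom-row=1; cleared 0 line(s) (total 0); column heights now [2 2 2 2 0 0], max=2
Drop 3: J rot2 at col 0 lands with bottom-row=2; cleared 0 line(s) (total 0); column heights now [4 4 4 2 0 0], max=4
Drop 4: Z rot3 at col 4 lands with bottom-row=0; cleared 1 line(s) (total 1); column heights now [3 3 3 1 1 2], max=3
Drop 5: Z rot3 at col 3 lands with bottom-row=1; cleared 0 line(s) (total 1); column heights now [3 3 3 3 4 2], max=4
Drop 6: T rot1 at col 2 lands with bottom-row=3; cleared 0 line(s) (total 1); column heights now [3 3 6 5 4 2], max=6

Answer: 3 3 6 5 4 2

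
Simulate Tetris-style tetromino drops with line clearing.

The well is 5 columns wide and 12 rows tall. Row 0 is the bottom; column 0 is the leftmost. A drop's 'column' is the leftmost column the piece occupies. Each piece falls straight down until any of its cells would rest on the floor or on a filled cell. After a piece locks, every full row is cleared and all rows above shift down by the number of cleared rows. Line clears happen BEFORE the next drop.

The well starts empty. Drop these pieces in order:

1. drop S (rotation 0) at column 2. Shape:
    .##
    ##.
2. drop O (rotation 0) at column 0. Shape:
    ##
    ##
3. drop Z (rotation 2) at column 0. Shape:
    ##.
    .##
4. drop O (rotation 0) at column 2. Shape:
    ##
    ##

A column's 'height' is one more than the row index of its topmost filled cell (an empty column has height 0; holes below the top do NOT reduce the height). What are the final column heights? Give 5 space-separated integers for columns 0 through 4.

Drop 1: S rot0 at col 2 lands with bottom-row=0; cleared 0 line(s) (total 0); column heights now [0 0 1 2 2], max=2
Drop 2: O rot0 at col 0 lands with bottom-row=0; cleared 0 line(s) (total 0); column heights now [2 2 1 2 2], max=2
Drop 3: Z rot2 at col 0 lands with bottom-row=2; cleared 0 line(s) (total 0); column heights now [4 4 3 2 2], max=4
Drop 4: O rot0 at col 2 lands with bottom-row=3; cleared 0 line(s) (total 0); column heights now [4 4 5 5 2], max=5

Answer: 4 4 5 5 2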